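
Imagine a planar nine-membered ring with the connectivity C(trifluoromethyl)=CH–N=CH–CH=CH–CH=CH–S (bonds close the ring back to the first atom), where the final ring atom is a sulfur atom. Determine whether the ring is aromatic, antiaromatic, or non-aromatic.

Every ring atom contributes a p orbital perpendicular to the ring (the double-bond atoms are sp², each contributing one p electron; the doubly-bonded nitrogens are pyridine-type — their lone pairs lie in the ring plane, leaving one electron in the p orbital; the sulfur donates one lone pair from its p orbital), so the π system is cyclic and fully conjugated.
Tallying contributions gives 4 × 2 = 8 from the double-bond units + 2 from the S atom = 10.
Since 10 = 4·2 + 2, the ring meets the 4n+2 criterion.

Aromatic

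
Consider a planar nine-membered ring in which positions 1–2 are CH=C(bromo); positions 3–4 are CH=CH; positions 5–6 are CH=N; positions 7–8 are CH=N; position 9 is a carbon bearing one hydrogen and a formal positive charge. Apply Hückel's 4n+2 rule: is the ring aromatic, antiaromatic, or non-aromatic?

Every ring atom contributes a p orbital perpendicular to the ring (each doubly-bonded ring atom is sp² with one p-orbital electron; the doubly-bonded nitrogens are pyridine-type — their lone pairs lie in the ring plane, leaving one electron in the p orbital; the carbocation has an empty p orbital), so the π system is cyclic and fully conjugated.
Tallying contributions gives 4 × 2 = 8 from the double-bond units + 0 from the CH(+) atom = 8.
8 = 4(2); a planar, fully conjugated 4n system is antiaromatic.

Antiaromatic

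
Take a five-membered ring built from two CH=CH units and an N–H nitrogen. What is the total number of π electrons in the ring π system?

6

Check conjugation: every atom in a ring double bond is sp² and brings one electron to the p orbital; the pyrrole-type nitrogen donates its lone pair from the p orbital — every position has a p orbital, so the cyclic π system is continuous.
Counting π electrons: 2 × 2 = 4 from the double-bond units + 2 from the NH atom = 6.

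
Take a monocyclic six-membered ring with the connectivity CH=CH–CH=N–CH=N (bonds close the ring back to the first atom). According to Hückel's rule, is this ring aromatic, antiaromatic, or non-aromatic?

Aromatic

The p orbitals form a continuous loop: each doubly-bonded ring atom is sp² with one p-orbital electron; each sp² =N– keeps its lone pair in-plane and puts one electron into the π system. The ring is fully conjugated.
Tallying contributions gives 3 × 2 = 6 from the 3 double-bond units.
Since 6 = 4·1 + 2, the ring meets the 4n+2 criterion.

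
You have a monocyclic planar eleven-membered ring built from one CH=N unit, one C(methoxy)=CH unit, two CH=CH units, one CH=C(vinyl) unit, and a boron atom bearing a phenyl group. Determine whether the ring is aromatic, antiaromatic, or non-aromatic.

Check conjugation: every atom in a ring double bond is sp² and brings one electron to the p orbital; the doubly-bonded nitrogens are pyridine-type — their lone pairs lie in the ring plane, leaving one electron in the p orbital; the boron has an empty p orbital — every position has a p orbital, so the cyclic π system is continuous.
Adding the contributions, 5 × 2 = 10 from the double-bond units + 0 from the B(phenyl) atom = 10.
10 = 4(2) + 2, which satisfies Hückel's 4n+2 rule.

Aromatic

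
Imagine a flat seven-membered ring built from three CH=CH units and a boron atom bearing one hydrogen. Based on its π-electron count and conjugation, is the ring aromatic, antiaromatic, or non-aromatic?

Check conjugation: the double-bond atoms are sp², each contributing one p electron; the boron has an empty p orbital — every position has a p orbital, so the cyclic π system is continuous.
π-electron count: 3 × 2 = 6 from the double-bond units + 0 from the BH atom = 6.
With 6 π electrons (n = 1), the Hückel 4n+2 condition holds.

Aromatic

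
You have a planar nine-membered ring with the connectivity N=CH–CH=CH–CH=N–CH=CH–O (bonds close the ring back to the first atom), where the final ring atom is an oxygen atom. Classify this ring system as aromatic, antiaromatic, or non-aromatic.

Aromatic

Check conjugation: every atom in a ring double bond is sp² and brings one electron to the p orbital; each =N– nitrogen is pyridine-type (lone pair in the sp² plane, one electron in the p orbital); the oxygen donates one lone pair from its p orbital — every position has a p orbital, so the cyclic π system is continuous.
Counting π electrons: 4 × 2 = 8 from the double-bond units + 2 from the O atom = 10.
Since 10 = 4·2 + 2, the ring meets the 4n+2 criterion.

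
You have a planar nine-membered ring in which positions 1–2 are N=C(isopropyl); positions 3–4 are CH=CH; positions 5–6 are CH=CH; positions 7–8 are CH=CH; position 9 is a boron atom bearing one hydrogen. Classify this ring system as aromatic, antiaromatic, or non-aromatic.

Antiaromatic

Check conjugation: each doubly-bonded ring atom is sp² with one p-orbital electron; the doubly-bonded nitrogens are pyridine-type — their lone pairs lie in the ring plane, leaving one electron in the p orbital; the boron has an empty p orbital — every position has a p orbital, so the cyclic π system is continuous.
Adding the contributions, 4 × 2 = 8 from the double-bond units + 0 from the BH atom = 8.
8 is a 4n count (n = 2), so the planar conjugated ring is antiaromatic.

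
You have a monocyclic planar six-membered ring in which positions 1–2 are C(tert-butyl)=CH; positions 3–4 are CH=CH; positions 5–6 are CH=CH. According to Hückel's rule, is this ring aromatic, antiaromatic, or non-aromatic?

Check conjugation: each doubly-bonded ring atom is sp² with one p-orbital electron — every position has a p orbital, so the cyclic π system is continuous.
Adding the contributions, 3 × 2 = 6 from the 3 double-bond units.
Since 6 = 4·1 + 2, the ring meets the 4n+2 criterion.

Aromatic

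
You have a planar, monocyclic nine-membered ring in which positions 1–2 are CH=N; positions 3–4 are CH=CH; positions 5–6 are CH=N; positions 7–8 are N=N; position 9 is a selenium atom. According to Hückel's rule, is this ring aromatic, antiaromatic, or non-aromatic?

All ring atoms are sp² and supply a p orbital to the ring (every atom in a ring double bond is sp² and brings one electron to the p orbital; the doubly-bonded nitrogens are pyridine-type — their lone pairs lie in the ring plane, leaving one electron in the p orbital; the selenium donates one lone pair from its p orbital); the conjugation is uninterrupted.
Adding the contributions, 4 × 2 = 8 from the double-bond units + 2 from the Se atom = 10.
Since 10 = 4·2 + 2, the ring meets the 4n+2 criterion.

Aromatic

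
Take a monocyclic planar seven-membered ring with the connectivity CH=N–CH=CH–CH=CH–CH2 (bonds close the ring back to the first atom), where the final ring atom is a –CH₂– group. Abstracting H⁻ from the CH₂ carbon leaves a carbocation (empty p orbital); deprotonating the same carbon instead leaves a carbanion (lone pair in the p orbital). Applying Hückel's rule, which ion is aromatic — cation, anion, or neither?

Once that carbon is sp², every ring atom has a p orbital and both ions are fully conjugated.
Cation: 3 × 2 + 0 = 6 π electrons → 4(1)+2, aromatic.
Anion: 3 × 2 + 2 = 8 π electrons → 4(2), antiaromatic.

The cation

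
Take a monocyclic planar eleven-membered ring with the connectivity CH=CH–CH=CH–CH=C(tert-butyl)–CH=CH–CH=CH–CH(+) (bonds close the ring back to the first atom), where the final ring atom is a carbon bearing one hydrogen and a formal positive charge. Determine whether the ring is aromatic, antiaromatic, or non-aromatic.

The p orbitals form a continuous loop: every atom in a ring double bond is sp² and brings one electron to the p orbital; the carbocation has an empty p orbital. The ring is fully conjugated.
π-electron count: 5 × 2 = 10 from the double-bond units + 0 from the CH(+) atom = 10.
10 = 4(2) + 2, which satisfies Hückel's 4n+2 rule.

Aromatic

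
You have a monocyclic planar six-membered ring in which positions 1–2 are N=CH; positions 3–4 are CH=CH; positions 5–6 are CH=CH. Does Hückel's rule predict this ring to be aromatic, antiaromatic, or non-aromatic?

Aromatic

Every ring atom contributes a p orbital perpendicular to the ring (the double-bond atoms are sp², each contributing one p electron; each sp² =N– keeps its lone pair in-plane and puts one electron into the π system), so the π system is cyclic and fully conjugated.
Counting π electrons: 3 × 2 = 6 from the 3 double-bond units.
That gives a 4n+2 count (6, n = 1).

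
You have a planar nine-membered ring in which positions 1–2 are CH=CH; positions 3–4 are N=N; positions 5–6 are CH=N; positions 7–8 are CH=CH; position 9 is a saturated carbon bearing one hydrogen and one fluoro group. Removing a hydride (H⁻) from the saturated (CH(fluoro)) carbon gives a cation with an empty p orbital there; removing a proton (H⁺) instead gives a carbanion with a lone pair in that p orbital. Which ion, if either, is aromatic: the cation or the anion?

The anion

Once that carbon is sp², every ring atom has a p orbital and both ions are fully conjugated.
Cation: 4 × 2 + 0 = 8 π electrons → 4(2), antiaromatic.
Anion: 4 × 2 + 2 = 10 π electrons → 4(2)+2, aromatic.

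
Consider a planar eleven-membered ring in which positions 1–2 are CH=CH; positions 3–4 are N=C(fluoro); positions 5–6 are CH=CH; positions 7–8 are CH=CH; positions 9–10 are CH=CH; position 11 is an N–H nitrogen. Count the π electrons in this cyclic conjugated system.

12

Check conjugation: each doubly-bonded ring atom is sp² with one p-orbital electron; each sp² =N– keeps its lone pair in-plane and puts one electron into the π system; the pyrrole-type nitrogen donates its lone pair from the p orbital — every position has a p orbital, so the cyclic π system is continuous.
Tallying contributions gives 5 × 2 = 10 from the double-bond units + 2 from the NH atom = 12.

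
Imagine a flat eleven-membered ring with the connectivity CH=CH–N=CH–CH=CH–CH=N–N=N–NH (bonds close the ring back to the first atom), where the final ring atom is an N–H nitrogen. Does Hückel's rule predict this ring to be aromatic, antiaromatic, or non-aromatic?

Antiaromatic

Every ring atom contributes a p orbital perpendicular to the ring (the double-bond atoms are sp², each contributing one p electron; the doubly-bonded nitrogens are pyridine-type — their lone pairs lie in the ring plane, leaving one electron in the p orbital; the pyrrole-type nitrogen donates its lone pair from the p orbital), so the π system is cyclic and fully conjugated.
Tallying contributions gives 5 × 2 = 10 from the double-bond units + 2 from the NH atom = 12.
12 is a 4n count (n = 3), so the planar conjugated ring is antiaromatic.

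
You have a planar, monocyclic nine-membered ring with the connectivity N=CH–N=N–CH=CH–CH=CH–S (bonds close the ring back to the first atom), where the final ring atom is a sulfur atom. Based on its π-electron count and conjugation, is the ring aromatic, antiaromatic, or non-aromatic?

Aromatic

All ring atoms are sp² and supply a p orbital to the ring (each doubly-bonded ring atom is sp² with one p-orbital electron; each =N– nitrogen is pyridine-type (lone pair in the sp² plane, one electron in the p orbital); the sulfur donates one lone pair from its p orbital); the conjugation is uninterrupted.
Tallying contributions gives 4 × 2 = 8 from the double-bond units + 2 from the S atom = 10.
Since 10 = 4·2 + 2, the ring meets the 4n+2 criterion.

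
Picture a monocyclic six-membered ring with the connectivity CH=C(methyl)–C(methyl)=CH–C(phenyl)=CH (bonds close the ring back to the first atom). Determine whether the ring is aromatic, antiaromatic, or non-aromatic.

Aromatic

All ring atoms are sp² and supply a p orbital to the ring (the double-bond atoms are sp², each contributing one p electron); the conjugation is uninterrupted.
Adding the contributions, 3 × 2 = 6 from the 3 double-bond units.
Since 6 = 4·1 + 2, the ring meets the 4n+2 criterion.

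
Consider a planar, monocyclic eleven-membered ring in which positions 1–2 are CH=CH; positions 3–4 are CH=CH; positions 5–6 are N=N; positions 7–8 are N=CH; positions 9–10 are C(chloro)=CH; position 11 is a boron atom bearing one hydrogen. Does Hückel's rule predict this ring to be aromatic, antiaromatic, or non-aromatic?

All ring atoms are sp² and supply a p orbital to the ring (each doubly-bonded ring atom is sp² with one p-orbital electron; each =N– nitrogen is pyridine-type (lone pair in the sp² plane, one electron in the p orbital); the boron has an empty p orbital); the conjugation is uninterrupted.
π-electron count: 5 × 2 = 10 from the double-bond units + 0 from the BH atom = 10.
With 10 π electrons (n = 2), the Hückel 4n+2 condition holds.

Aromatic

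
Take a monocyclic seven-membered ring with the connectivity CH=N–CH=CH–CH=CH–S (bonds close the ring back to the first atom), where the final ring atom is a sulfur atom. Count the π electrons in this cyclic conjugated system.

Every ring atom contributes a p orbital perpendicular to the ring (each doubly-bonded ring atom is sp² with one p-orbital electron; the doubly-bonded nitrogens are pyridine-type — their lone pairs lie in the ring plane, leaving one electron in the p orbital; the sulfur donates one lone pair from its p orbital), so the π system is cyclic and fully conjugated.
Tallying contributions gives 3 × 2 = 6 from the double-bond units + 2 from the S atom = 8.

8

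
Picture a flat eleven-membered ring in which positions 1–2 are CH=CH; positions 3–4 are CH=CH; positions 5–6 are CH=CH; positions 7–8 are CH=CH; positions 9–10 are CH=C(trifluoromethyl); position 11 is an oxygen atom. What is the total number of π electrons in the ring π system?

12

All ring atoms are sp² and supply a p orbital to the ring (the double-bond atoms are sp², each contributing one p electron; the oxygen donates one lone pair from its p orbital); the conjugation is uninterrupted.
π-electron count: 5 × 2 = 10 from the double-bond units + 2 from the O atom = 12.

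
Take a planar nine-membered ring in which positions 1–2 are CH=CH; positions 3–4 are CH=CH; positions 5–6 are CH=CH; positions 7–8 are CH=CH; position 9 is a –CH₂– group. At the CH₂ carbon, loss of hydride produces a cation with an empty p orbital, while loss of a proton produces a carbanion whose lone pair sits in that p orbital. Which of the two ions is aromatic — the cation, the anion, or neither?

In either ion the ring is fully conjugated: every atom, including the new sp² carbon, supplies a p orbital.
Cation: 4 × 2 + 0 = 8 π electrons → 4(2), antiaromatic.
Anion: 4 × 2 + 2 = 10 π electrons → 4(2)+2, aromatic.

The anion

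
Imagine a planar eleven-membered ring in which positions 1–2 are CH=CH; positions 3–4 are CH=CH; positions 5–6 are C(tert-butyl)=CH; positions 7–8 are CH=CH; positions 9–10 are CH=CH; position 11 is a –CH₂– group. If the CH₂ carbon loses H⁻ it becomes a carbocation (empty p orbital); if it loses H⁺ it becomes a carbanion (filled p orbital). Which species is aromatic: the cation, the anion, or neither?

The cation

In either ion the ring is fully conjugated: every atom, including the new sp² carbon, supplies a p orbital.
Cation: 5 × 2 + 0 = 10 π electrons → 4(2)+2, aromatic.
Anion: 5 × 2 + 2 = 12 π electrons → 4(3), antiaromatic.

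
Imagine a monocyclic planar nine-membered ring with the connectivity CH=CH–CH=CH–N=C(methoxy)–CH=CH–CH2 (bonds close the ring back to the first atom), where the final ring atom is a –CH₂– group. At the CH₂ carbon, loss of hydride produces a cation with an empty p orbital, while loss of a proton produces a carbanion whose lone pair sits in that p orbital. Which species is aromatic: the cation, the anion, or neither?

In either ion the ring is fully conjugated: every atom, including the new sp² carbon, supplies a p orbital.
Cation: 4 × 2 + 0 = 8 π electrons → 4(2), antiaromatic.
Anion: 4 × 2 + 2 = 10 π electrons → 4(2)+2, aromatic.

The anion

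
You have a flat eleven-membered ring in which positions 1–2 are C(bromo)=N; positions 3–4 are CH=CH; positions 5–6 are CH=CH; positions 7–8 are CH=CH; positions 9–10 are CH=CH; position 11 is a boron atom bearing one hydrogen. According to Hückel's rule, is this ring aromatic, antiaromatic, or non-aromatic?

All ring atoms are sp² and supply a p orbital to the ring (every atom in a ring double bond is sp² and brings one electron to the p orbital; the doubly-bonded nitrogens are pyridine-type — their lone pairs lie in the ring plane, leaving one electron in the p orbital; the boron has an empty p orbital); the conjugation is uninterrupted.
π-electron count: 5 × 2 = 10 from the double-bond units + 0 from the BH atom = 10.
Since 10 = 4·2 + 2, the ring meets the 4n+2 criterion.

Aromatic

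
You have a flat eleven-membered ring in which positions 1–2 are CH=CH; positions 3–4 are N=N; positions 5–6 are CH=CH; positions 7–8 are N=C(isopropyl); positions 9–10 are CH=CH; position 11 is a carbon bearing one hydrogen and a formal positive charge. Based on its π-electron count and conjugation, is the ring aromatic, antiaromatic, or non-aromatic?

Aromatic

Every ring atom contributes a p orbital perpendicular to the ring (the double-bond atoms are sp², each contributing one p electron; each sp² =N– keeps its lone pair in-plane and puts one electron into the π system; the carbocation has an empty p orbital), so the π system is cyclic and fully conjugated.
Tallying contributions gives 5 × 2 = 10 from the double-bond units + 0 from the CH(+) atom = 10.
With 10 π electrons (n = 2), the Hückel 4n+2 condition holds.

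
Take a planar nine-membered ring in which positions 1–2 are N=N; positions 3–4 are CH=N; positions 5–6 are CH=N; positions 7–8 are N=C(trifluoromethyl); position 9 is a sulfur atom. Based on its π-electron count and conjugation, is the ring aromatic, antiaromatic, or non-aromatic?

Aromatic

All ring atoms are sp² and supply a p orbital to the ring (the double-bond atoms are sp², each contributing one p electron; the doubly-bonded nitrogens are pyridine-type — their lone pairs lie in the ring plane, leaving one electron in the p orbital; the sulfur donates one lone pair from its p orbital); the conjugation is uninterrupted.
π-electron count: 4 × 2 = 8 from the double-bond units + 2 from the S atom = 10.
10 = 4(2) + 2, which satisfies Hückel's 4n+2 rule.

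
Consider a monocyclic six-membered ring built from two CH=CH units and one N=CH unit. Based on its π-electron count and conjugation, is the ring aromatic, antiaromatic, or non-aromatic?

Aromatic

Check conjugation: each doubly-bonded ring atom is sp² with one p-orbital electron; the doubly-bonded nitrogens are pyridine-type — their lone pairs lie in the ring plane, leaving one electron in the p orbital — every position has a p orbital, so the cyclic π system is continuous.
Tallying contributions gives 3 × 2 = 6 from the 3 double-bond units.
Since 6 = 4·1 + 2, the ring meets the 4n+2 criterion.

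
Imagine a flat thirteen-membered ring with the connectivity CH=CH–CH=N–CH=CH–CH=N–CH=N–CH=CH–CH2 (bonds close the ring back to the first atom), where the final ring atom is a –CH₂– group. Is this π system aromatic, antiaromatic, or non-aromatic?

Non-aromatic

At the CH2 position, the tetrahedral CH₂ carbon is sp³ and has no p orbital in the ring π system; the ring's p-orbital overlap is broken there.
Without a continuous loop of overlapping p orbitals the Hückel electron count never comes into play.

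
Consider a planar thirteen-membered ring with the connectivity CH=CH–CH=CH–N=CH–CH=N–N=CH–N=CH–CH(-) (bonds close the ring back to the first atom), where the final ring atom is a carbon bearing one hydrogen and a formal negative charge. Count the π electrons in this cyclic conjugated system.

The p orbitals form a continuous loop: every atom in a ring double bond is sp² and brings one electron to the p orbital; each =N– nitrogen is pyridine-type (lone pair in the sp² plane, one electron in the p orbital); the carbanion's lone pair occupies the p orbital. The ring is fully conjugated.
Tallying contributions gives 6 × 2 = 12 from the double-bond units + 2 from the CH(-) atom = 14.

14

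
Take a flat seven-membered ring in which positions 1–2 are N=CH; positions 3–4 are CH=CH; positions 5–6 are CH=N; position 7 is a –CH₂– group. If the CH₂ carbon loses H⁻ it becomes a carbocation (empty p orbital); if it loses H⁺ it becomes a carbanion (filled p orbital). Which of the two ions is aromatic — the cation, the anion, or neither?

The cation

In both ions every ring atom is sp² and contributes a p orbital, so both rings are fully conjugated.
Cation: 3 × 2 + 0 = 6 π electrons → 4(1)+2, aromatic.
Anion: 3 × 2 + 2 = 8 π electrons → 4(2), antiaromatic.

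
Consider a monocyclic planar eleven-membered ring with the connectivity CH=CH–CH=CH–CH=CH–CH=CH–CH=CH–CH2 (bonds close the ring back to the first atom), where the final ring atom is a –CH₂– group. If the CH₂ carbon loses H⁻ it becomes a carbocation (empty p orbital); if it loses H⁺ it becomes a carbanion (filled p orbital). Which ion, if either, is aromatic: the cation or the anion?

The cation

In both ions every ring atom is sp² and contributes a p orbital, so both rings are fully conjugated.
Cation: 5 × 2 + 0 = 10 π electrons → 4(2)+2, aromatic.
Anion: 5 × 2 + 2 = 12 π electrons → 4(3), antiaromatic.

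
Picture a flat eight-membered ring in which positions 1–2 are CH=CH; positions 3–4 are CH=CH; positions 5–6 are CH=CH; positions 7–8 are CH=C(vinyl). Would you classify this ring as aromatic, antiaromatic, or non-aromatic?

Antiaromatic

Every ring atom contributes a p orbital perpendicular to the ring (the double-bond atoms are sp², each contributing one p electron), so the π system is cyclic and fully conjugated.
π-electron count: 4 × 2 = 8 from the 4 double-bond units.
A 4n π count (8, n = 2) in a planar conjugated ring means antiaromatic.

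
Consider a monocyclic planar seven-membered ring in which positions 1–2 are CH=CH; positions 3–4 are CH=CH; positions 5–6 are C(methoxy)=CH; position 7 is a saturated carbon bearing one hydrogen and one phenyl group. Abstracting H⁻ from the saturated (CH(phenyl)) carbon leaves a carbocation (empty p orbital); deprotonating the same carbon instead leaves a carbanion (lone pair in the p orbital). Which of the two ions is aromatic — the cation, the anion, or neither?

In either ion the ring is fully conjugated: every atom, including the new sp² carbon, supplies a p orbital.
Cation: 3 × 2 + 0 = 6 π electrons → 4(1)+2, aromatic.
Anion: 3 × 2 + 2 = 8 π electrons → 4(2), antiaromatic.

The cation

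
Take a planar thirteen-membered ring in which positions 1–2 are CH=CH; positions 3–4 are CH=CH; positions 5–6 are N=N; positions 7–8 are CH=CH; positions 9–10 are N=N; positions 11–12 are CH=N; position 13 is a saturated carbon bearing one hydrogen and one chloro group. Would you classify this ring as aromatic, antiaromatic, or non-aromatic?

Non-aromatic

The CH(chloro) position has four σ bonds — that saturated carbon is sp³ and has no p orbital in the ring π system — so the cyclic conjugation is interrupted.
Broken conjugation rules out both aromaticity and antiaromaticity.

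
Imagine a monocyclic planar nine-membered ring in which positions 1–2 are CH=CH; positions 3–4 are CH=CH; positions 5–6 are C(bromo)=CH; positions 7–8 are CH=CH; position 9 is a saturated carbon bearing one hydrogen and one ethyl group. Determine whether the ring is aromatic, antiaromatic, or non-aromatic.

Non-aromatic

Because that saturated carbon is sp³ and has no p orbital in the ring π system at the CH(ethyl) position, the π system cannot extend all the way around the ring.
Broken conjugation rules out both aromaticity and antiaromaticity.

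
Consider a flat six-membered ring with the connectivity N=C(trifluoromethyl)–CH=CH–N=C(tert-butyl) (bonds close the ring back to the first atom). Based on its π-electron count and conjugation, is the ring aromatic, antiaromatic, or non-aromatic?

The p orbitals form a continuous loop: each doubly-bonded ring atom is sp² with one p-orbital electron; the doubly-bonded nitrogens are pyridine-type — their lone pairs lie in the ring plane, leaving one electron in the p orbital. The ring is fully conjugated.
Adding the contributions, 3 × 2 = 6 from the 3 double-bond units.
With 6 π electrons (n = 1), the Hückel 4n+2 condition holds.

Aromatic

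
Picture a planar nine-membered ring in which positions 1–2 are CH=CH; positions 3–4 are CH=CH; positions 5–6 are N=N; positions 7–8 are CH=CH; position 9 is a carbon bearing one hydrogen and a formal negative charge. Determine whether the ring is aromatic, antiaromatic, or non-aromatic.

The p orbitals form a continuous loop: every atom in a ring double bond is sp² and brings one electron to the p orbital; the doubly-bonded nitrogens are pyridine-type — their lone pairs lie in the ring plane, leaving one electron in the p orbital; the carbanion's lone pair occupies the p orbital. The ring is fully conjugated.
π-electron count: 4 × 2 = 8 from the double-bond units + 2 from the CH(-) atom = 10.
That gives a 4n+2 count (10, n = 2).

Aromatic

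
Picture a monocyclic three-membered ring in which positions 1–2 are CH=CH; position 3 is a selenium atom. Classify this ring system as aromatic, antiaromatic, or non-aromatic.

Antiaromatic

Every ring atom contributes a p orbital perpendicular to the ring (each doubly-bonded ring atom is sp² with one p-orbital electron; the selenium donates one lone pair from its p orbital), so the π system is cyclic and fully conjugated.
π-electron count: 1 × 2 = 2 from the double-bond unit + 2 from the Se atom = 4.
A 4n π count (4, n = 1) in a planar conjugated ring means antiaromatic.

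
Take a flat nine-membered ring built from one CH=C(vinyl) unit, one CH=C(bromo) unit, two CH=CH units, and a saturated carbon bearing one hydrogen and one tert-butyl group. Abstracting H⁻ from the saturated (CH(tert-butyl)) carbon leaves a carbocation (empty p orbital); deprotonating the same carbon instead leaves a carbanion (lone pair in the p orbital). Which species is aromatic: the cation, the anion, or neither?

The anion

Both ions have a continuous loop of p orbitals — each ring atom is sp².
Cation: 4 × 2 + 0 = 8 π electrons → 4(2), antiaromatic.
Anion: 4 × 2 + 2 = 10 π electrons → 4(2)+2, aromatic.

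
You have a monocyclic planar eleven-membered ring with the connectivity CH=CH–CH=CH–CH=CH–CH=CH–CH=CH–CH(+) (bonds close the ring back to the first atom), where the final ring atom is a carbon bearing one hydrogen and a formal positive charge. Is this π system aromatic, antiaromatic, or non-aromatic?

Aromatic

The p orbitals form a continuous loop: each doubly-bonded ring atom is sp² with one p-orbital electron; the carbocation has an empty p orbital. The ring is fully conjugated.
Tallying contributions gives 5 × 2 = 10 from the double-bond units + 0 from the CH(+) atom = 10.
10 = 4(2) + 2, which satisfies Hückel's 4n+2 rule.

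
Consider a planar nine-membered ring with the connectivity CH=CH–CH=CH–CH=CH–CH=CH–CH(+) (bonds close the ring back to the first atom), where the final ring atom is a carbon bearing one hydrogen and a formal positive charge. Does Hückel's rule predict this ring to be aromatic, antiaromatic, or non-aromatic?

Antiaromatic

Every ring atom contributes a p orbital perpendicular to the ring (the double-bond atoms are sp², each contributing one p electron; the carbocation has an empty p orbital), so the π system is cyclic and fully conjugated.
π-electron count: 4 × 2 = 8 from the double-bond units + 0 from the CH(+) atom = 8.
A 4n π count (8, n = 2) in a planar conjugated ring means antiaromatic.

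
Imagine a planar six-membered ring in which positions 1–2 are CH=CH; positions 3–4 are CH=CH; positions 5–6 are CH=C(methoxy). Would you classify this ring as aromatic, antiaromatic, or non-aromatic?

Aromatic

The p orbitals form a continuous loop: every atom in a ring double bond is sp² and brings one electron to the p orbital. The ring is fully conjugated.
π-electron count: 3 × 2 = 6 from the 3 double-bond units.
With 6 π electrons (n = 1), the Hückel 4n+2 condition holds.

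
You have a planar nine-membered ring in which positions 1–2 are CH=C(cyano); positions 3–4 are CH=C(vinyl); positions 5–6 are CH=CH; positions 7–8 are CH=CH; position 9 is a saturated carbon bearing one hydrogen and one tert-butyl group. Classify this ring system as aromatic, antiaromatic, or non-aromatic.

Non-aromatic

The CH(tert-butyl) carbon is saturated: that saturated carbon is sp³ and has no p orbital in the ring π system. Conjugation is not continuous around the ring.
A ring that is not fully conjugated cannot be aromatic or antiaromatic regardless of its π-electron count.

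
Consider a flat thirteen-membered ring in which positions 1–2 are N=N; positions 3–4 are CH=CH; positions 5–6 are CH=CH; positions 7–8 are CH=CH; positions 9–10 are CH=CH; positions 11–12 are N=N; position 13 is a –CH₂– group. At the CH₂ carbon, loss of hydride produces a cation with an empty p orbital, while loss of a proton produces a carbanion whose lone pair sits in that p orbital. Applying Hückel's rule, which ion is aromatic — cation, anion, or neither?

In either ion the ring is fully conjugated: every atom, including the new sp² carbon, supplies a p orbital.
Cation: 6 × 2 + 0 = 12 π electrons → 4(3), antiaromatic.
Anion: 6 × 2 + 2 = 14 π electrons → 4(3)+2, aromatic.

The anion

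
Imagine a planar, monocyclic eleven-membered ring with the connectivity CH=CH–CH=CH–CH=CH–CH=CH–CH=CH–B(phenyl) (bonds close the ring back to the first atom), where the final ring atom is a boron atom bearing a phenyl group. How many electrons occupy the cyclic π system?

10

Every ring atom contributes a p orbital perpendicular to the ring (every atom in a ring double bond is sp² and brings one electron to the p orbital; the boron has an empty p orbital), so the π system is cyclic and fully conjugated.
π-electron count: 5 × 2 = 10 from the double-bond units + 0 from the B(phenyl) atom = 10.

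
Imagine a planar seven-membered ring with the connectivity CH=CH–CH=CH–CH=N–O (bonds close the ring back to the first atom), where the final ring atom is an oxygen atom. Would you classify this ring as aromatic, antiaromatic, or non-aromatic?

Antiaromatic

Every ring atom contributes a p orbital perpendicular to the ring (each doubly-bonded ring atom is sp² with one p-orbital electron; the doubly-bonded nitrogens are pyridine-type — their lone pairs lie in the ring plane, leaving one electron in the p orbital; the oxygen donates one lone pair from its p orbital), so the π system is cyclic and fully conjugated.
Adding the contributions, 3 × 2 = 6 from the double-bond units + 2 from the O atom = 8.
A 4n π count (8, n = 2) in a planar conjugated ring means antiaromatic.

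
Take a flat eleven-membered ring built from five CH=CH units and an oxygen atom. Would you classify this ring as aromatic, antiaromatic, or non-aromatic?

Antiaromatic

Every ring atom contributes a p orbital perpendicular to the ring (each doubly-bonded ring atom is sp² with one p-orbital electron; the oxygen donates one lone pair from its p orbital), so the π system is cyclic and fully conjugated.
Adding the contributions, 5 × 2 = 10 from the double-bond units + 2 from the O atom = 12.
With 12 = 4·3 π electrons, Hückel's rule classifies the planar ring as antiaromatic.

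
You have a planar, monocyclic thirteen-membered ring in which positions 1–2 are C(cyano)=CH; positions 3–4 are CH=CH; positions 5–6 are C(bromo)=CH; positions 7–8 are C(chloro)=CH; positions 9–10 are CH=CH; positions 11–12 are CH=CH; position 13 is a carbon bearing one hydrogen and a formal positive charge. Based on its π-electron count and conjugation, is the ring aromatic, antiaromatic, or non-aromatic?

Antiaromatic

Every ring atom contributes a p orbital perpendicular to the ring (every atom in a ring double bond is sp² and brings one electron to the p orbital; the carbocation has an empty p orbital), so the π system is cyclic and fully conjugated.
π-electron count: 6 × 2 = 12 from the double-bond units + 0 from the CH(+) atom = 12.
12 is a 4n count (n = 3), so the planar conjugated ring is antiaromatic.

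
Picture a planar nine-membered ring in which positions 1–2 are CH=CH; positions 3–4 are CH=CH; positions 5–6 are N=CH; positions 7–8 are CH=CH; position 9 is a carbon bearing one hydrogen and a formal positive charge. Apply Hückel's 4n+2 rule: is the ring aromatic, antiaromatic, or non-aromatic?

Antiaromatic

The p orbitals form a continuous loop: each doubly-bonded ring atom is sp² with one p-orbital electron; the doubly-bonded nitrogens are pyridine-type — their lone pairs lie in the ring plane, leaving one electron in the p orbital; the carbocation has an empty p orbital. The ring is fully conjugated.
π-electron count: 4 × 2 = 8 from the double-bond units + 0 from the CH(+) atom = 8.
8 = 4(2); a planar, fully conjugated 4n system is antiaromatic.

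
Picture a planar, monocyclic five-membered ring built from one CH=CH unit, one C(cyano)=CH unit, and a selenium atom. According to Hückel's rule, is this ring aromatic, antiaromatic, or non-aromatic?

Aromatic

Every ring atom contributes a p orbital perpendicular to the ring (each doubly-bonded ring atom is sp² with one p-orbital electron; the selenium donates one lone pair from its p orbital), so the π system is cyclic and fully conjugated.
π-electron count: 2 × 2 = 4 from the double-bond units + 2 from the Se atom = 6.
That gives a 4n+2 count (6, n = 1).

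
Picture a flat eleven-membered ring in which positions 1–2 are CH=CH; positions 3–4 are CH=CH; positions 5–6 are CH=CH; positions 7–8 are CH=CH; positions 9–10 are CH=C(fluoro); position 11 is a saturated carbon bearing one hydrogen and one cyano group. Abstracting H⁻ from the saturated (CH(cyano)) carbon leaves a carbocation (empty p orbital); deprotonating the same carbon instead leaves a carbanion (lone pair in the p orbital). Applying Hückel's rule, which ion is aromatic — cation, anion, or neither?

Both ions have a continuous loop of p orbitals — each ring atom is sp².
Cation: 5 × 2 + 0 = 10 π electrons → 4(2)+2, aromatic.
Anion: 5 × 2 + 2 = 12 π electrons → 4(3), antiaromatic.

The cation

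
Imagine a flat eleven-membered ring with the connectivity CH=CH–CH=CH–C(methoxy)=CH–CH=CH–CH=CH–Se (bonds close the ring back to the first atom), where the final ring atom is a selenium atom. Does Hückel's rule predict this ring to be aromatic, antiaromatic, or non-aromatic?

Antiaromatic

All ring atoms are sp² and supply a p orbital to the ring (the double-bond atoms are sp², each contributing one p electron; the selenium donates one lone pair from its p orbital); the conjugation is uninterrupted.
π-electron count: 5 × 2 = 10 from the double-bond units + 2 from the Se atom = 12.
12 is a 4n count (n = 3), so the planar conjugated ring is antiaromatic.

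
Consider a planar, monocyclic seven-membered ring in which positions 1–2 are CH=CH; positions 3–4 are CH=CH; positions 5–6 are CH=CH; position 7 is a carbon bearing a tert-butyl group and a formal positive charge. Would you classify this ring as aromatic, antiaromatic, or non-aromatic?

Aromatic

The p orbitals form a continuous loop: each doubly-bonded ring atom is sp² with one p-orbital electron; the carbocation has an empty p orbital. The ring is fully conjugated.
π-electron count: 3 × 2 = 6 from the double-bond units + 0 from the C(tert-butyl)(+) atom = 6.
With 6 π electrons (n = 1), the Hückel 4n+2 condition holds.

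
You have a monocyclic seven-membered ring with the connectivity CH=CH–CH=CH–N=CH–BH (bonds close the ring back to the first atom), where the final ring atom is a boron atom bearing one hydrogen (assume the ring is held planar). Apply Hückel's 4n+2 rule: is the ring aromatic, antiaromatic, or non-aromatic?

The p orbitals form a continuous loop: each doubly-bonded ring atom is sp² with one p-orbital electron; the doubly-bonded nitrogens are pyridine-type — their lone pairs lie in the ring plane, leaving one electron in the p orbital; the boron has an empty p orbital. The ring is fully conjugated.
Counting π electrons: 3 × 2 = 6 from the double-bond units + 0 from the BH atom = 6.
6 = 4(1) + 2, which satisfies Hückel's 4n+2 rule.

Aromatic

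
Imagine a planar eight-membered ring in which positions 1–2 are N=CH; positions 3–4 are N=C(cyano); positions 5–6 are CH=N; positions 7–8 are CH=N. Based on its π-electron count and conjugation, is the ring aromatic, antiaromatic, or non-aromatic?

Antiaromatic

The p orbitals form a continuous loop: every atom in a ring double bond is sp² and brings one electron to the p orbital; each sp² =N– keeps its lone pair in-plane and puts one electron into the π system. The ring is fully conjugated.
Counting π electrons: 4 × 2 = 8 from the 4 double-bond units.
8 is a 4n count (n = 2), so the planar conjugated ring is antiaromatic.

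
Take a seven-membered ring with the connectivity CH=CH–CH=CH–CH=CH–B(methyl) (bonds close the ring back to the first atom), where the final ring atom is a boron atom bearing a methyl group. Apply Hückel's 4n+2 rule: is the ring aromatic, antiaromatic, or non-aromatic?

Aromatic

Every ring atom contributes a p orbital perpendicular to the ring (the double-bond atoms are sp², each contributing one p electron; the boron has an empty p orbital), so the π system is cyclic and fully conjugated.
Tallying contributions gives 3 × 2 = 6 from the double-bond units + 0 from the B(methyl) atom = 6.
Since 6 = 4·1 + 2, the ring meets the 4n+2 criterion.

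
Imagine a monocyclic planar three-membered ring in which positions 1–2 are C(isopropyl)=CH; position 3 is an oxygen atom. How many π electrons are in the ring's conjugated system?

4

All ring atoms are sp² and supply a p orbital to the ring (each doubly-bonded ring atom is sp² with one p-orbital electron; the oxygen donates one lone pair from its p orbital); the conjugation is uninterrupted.
Tallying contributions gives 1 × 2 = 2 from the double-bond unit + 2 from the O atom = 4.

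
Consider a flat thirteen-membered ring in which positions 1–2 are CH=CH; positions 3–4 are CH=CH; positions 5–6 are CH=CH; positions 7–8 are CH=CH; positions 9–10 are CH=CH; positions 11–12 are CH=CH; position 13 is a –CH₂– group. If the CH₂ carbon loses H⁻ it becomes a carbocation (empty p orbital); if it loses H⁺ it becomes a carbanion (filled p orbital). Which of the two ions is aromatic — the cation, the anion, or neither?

The anion

In either ion the ring is fully conjugated: every atom, including the new sp² carbon, supplies a p orbital.
Cation: 6 × 2 + 0 = 12 π electrons → 4(3), antiaromatic.
Anion: 6 × 2 + 2 = 14 π electrons → 4(3)+2, aromatic.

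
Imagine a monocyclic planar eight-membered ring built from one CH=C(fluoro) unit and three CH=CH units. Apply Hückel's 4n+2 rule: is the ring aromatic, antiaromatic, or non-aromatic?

Every ring atom contributes a p orbital perpendicular to the ring (each doubly-bonded ring atom is sp² with one p-orbital electron), so the π system is cyclic and fully conjugated.
π-electron count: 4 × 2 = 8 from the 4 double-bond units.
With 8 = 4·2 π electrons, Hückel's rule classifies the planar ring as antiaromatic.

Antiaromatic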